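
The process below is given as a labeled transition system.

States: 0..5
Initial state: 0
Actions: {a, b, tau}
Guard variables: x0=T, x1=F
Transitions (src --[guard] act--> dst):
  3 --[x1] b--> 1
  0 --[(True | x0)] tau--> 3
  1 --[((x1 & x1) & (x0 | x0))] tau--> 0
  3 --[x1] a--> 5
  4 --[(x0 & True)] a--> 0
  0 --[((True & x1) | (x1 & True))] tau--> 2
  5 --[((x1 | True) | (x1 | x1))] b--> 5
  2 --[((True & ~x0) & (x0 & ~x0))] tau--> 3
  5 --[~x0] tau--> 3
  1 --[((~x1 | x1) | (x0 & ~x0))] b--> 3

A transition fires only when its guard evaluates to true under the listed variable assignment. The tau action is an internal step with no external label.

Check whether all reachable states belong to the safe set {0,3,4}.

Answer: INVARIANT HOLDS

Working:
Inv-set: {0,3,4}
Reachable = {0,3}
  0: ✓
  3: ✓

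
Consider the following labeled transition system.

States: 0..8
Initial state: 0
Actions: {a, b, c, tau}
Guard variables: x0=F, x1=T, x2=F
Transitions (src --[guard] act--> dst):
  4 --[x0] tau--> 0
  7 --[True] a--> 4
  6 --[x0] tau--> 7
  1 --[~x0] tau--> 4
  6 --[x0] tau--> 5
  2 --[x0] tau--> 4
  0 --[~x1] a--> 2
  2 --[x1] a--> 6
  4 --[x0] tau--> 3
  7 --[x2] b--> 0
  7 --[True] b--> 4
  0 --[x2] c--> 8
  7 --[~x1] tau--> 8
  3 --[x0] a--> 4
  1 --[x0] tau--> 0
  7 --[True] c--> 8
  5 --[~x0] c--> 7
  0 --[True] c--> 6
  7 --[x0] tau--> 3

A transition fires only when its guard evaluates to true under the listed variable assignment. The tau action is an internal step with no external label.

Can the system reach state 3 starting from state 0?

7 transition(s) survive guard evaluation.
L0 = {0}
L1 = {6}  total {0,6}
Reach set: {0,6}

Answer: UNREACHABLE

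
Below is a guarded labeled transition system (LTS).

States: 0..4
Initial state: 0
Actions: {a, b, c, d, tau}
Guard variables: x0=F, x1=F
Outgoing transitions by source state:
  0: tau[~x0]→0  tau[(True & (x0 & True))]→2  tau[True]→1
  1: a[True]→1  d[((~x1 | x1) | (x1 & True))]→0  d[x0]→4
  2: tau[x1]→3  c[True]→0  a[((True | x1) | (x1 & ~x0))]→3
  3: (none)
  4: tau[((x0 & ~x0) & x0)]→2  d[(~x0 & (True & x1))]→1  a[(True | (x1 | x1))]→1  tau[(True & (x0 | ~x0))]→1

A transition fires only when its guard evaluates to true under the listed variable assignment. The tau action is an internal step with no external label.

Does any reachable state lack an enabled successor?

Reachable = {0,1}
  0: tau→0  tau→1  [deg 2]
  1: a→1  d→0  [deg 2]

Answer: DEADLOCK-FREE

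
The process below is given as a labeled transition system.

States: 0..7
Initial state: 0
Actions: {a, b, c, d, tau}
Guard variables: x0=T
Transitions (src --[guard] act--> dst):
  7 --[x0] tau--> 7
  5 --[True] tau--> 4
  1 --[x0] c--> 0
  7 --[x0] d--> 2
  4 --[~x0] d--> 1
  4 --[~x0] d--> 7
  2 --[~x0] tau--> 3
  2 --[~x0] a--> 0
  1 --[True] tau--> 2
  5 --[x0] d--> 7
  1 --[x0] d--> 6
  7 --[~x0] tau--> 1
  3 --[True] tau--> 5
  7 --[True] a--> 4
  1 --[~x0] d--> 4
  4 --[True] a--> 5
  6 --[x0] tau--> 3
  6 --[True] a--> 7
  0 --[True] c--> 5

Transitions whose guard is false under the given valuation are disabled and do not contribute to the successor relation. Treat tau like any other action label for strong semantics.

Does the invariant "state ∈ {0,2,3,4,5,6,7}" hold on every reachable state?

Answer: INVARIANT HOLDS

Trace:
Safe = {0,2,3,4,5,6,7}
Reach set: {0,2,4,5,7}
  0: ✓
  2: ✓
  4: ✓
  5: ✓
  7: ✓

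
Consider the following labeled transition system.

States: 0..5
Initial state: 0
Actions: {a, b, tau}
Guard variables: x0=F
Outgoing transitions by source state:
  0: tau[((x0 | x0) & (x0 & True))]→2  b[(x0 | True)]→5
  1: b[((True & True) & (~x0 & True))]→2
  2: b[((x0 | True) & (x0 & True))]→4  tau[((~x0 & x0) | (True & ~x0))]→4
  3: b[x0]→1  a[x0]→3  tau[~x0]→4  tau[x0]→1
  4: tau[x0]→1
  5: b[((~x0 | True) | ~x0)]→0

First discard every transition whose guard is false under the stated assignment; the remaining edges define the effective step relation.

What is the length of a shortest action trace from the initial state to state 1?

Layered search for 1:
  Layer 0: {0}
  Layer 1: {5}
1 never appears.

Answer: UNREACHABLE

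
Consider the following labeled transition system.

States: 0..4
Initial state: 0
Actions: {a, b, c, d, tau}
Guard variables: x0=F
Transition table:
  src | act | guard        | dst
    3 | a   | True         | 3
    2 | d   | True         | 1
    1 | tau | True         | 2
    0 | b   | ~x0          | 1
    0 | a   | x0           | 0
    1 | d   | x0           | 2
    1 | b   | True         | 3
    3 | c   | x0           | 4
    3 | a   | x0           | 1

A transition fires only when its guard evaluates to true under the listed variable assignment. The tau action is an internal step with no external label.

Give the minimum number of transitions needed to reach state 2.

Answer: 2

Trace:
Breadth-first toward 2:
  Layer 0: {0}
  Layer 1: {1}
  Layer 2: {2,3}
first hit 2 at d=2 via b·tau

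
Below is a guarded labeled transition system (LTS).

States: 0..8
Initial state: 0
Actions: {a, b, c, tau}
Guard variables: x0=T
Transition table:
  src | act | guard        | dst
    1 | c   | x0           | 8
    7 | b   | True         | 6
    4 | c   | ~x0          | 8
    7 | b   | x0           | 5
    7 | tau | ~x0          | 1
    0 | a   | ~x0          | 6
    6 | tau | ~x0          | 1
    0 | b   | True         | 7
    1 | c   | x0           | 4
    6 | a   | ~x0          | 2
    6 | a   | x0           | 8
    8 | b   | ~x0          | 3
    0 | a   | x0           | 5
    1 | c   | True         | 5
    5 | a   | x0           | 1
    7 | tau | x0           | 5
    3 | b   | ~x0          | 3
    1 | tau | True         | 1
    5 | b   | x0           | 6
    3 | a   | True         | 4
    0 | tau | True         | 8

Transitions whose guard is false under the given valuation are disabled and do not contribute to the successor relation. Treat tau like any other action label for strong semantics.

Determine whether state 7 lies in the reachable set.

14 transition(s) survive guard evaluation.
Layer 0: {0}
Layer 1: {5,7,8}  cumulative {0,5,7,8}
Layer 2: {1,6}  cumulative {0,1,5,6,7,8}
Layer 3: {4}  cumulative {0,1,4,5,6,7,8}
R = {0,1,4,5,6,7,8}
Path to 7: b

Answer: REACHABLE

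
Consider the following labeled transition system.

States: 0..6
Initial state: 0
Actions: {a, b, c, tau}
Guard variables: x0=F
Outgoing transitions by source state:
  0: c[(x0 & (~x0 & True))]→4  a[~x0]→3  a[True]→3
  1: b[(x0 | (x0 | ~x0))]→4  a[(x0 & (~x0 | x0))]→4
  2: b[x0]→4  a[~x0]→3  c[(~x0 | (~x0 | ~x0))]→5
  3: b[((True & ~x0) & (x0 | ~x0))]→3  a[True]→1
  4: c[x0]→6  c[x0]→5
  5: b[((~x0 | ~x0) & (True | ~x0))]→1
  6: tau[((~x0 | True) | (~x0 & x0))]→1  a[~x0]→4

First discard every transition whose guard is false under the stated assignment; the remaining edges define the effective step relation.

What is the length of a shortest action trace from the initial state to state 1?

Answer: 2

Trace:
Layered search for 1:
  L0 = {0}
  L1 = {3}
  L2 = {1}
first hit 1 at d=2 via a·a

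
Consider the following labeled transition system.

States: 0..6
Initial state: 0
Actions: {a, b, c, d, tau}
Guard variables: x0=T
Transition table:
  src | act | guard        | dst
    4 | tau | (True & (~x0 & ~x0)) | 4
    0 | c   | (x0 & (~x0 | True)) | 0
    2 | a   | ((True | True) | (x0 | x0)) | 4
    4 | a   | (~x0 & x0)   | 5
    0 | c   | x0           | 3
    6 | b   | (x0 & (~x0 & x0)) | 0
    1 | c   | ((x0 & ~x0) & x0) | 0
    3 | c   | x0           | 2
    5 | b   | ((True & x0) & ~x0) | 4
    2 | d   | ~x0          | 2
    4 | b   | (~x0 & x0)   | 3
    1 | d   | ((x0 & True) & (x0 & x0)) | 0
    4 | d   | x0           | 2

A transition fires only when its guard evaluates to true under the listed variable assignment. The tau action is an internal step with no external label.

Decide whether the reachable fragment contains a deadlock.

Reach set: {0,2,3,4}
  0: c→0  c→3  [2 out]
  2: a→4  [1 out]
  3: c→2  [1 out]
  4: d→2  [1 out]

Answer: DEADLOCK-FREE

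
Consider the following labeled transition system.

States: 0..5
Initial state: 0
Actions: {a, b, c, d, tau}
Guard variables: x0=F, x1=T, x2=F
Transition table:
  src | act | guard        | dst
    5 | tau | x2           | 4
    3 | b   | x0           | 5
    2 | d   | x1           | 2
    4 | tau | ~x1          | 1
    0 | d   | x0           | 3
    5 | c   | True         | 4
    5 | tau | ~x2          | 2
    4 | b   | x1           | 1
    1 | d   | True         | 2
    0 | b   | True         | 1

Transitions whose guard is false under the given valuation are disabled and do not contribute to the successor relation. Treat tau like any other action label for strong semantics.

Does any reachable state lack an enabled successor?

R = {0,1,2}
  0: b→1  [1 out]
  1: d→2  [1 out]
  2: d→2  [1 out]

Answer: DEADLOCK-FREE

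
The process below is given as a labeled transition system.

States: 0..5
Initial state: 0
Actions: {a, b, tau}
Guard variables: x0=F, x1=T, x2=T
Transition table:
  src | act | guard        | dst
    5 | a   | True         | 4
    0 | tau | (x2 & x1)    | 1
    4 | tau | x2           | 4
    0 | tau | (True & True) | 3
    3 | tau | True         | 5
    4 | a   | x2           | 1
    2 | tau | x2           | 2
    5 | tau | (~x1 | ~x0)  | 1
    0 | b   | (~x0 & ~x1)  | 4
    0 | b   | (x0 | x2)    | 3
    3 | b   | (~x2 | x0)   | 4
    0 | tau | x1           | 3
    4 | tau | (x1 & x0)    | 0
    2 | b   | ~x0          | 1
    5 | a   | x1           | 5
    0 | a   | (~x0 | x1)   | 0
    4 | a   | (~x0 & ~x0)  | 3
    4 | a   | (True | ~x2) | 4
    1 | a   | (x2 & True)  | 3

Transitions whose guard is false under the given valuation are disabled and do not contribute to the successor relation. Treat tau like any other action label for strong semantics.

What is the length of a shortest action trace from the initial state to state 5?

BFS to 5:
  depth 0: {0}
  depth 1: {1,3}
  depth 2: {5}
depth(5)=2, e.g. b·tau

Answer: 2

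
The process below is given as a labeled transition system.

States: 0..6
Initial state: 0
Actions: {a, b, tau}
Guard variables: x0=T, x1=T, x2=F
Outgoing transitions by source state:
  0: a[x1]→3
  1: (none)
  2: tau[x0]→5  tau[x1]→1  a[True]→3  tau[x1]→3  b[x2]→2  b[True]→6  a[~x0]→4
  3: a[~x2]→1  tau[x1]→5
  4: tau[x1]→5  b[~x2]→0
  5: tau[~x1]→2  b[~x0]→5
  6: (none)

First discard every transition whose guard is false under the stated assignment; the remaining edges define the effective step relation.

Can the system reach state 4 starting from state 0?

10 transition(s) survive guard evaluation.
L0 = {0}
L1 = {3}  cumulative {0,3}
L2 = {1,5}  cumulative {0,1,3,5}
Reachable = {0,1,3,5}

Answer: UNREACHABLE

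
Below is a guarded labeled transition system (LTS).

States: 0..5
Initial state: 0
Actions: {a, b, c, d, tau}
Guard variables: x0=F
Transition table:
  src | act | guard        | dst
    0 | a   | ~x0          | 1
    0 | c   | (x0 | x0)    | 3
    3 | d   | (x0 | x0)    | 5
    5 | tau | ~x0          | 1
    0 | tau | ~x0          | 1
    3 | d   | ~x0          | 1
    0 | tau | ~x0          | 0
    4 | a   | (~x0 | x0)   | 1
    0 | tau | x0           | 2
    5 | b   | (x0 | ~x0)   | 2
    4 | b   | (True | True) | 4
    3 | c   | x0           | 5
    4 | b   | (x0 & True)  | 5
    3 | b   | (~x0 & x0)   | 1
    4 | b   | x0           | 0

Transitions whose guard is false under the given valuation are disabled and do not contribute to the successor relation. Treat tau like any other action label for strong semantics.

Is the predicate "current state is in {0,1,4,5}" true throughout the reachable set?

Answer: INVARIANT HOLDS

Trace:
Allowed set {0,1,4,5}
Reach set: {0,1}
  0: safe
  1: safe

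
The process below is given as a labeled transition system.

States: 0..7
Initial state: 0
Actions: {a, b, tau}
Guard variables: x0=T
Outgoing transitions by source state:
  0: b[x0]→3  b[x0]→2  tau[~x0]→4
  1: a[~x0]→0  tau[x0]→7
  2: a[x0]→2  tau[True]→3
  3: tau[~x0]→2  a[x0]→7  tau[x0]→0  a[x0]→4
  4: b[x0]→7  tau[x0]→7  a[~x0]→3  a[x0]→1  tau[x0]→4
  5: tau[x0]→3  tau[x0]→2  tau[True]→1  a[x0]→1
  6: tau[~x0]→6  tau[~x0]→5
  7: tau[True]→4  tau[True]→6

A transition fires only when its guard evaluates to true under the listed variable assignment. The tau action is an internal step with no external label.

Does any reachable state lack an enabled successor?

Answer: DEADLOCK at state 6

Analysis:
Reachable = {0,1,2,3,4,6,7}
  0: b→2  b→3  [deg 2]
  1: tau→7  [deg 1]
  2: a→2  tau→3  [deg 2]
  3: a→4  a→7  tau→0  [deg 3]
  4: a→1  b→7  tau→4  tau→7  [deg 4]
  6: ∅  [deadlock]
  7: tau→4  tau→6  [deg 2]
Path to 6: b·a·tau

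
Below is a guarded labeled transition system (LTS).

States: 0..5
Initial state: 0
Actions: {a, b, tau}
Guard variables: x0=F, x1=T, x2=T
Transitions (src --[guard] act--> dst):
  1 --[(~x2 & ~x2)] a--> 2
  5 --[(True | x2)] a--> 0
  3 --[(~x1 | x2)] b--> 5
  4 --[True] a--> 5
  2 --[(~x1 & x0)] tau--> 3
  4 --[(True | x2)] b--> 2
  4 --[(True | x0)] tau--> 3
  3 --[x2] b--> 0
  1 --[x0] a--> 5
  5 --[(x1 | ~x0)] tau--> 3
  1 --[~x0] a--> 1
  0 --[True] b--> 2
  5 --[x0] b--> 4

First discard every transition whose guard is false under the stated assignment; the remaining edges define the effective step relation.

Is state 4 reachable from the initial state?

Guard filter leaves 9 enabled edge(s).
L0 = {0}
L1 = {2}  now seen {0,2}
Reach set: {0,2}

Answer: UNREACHABLE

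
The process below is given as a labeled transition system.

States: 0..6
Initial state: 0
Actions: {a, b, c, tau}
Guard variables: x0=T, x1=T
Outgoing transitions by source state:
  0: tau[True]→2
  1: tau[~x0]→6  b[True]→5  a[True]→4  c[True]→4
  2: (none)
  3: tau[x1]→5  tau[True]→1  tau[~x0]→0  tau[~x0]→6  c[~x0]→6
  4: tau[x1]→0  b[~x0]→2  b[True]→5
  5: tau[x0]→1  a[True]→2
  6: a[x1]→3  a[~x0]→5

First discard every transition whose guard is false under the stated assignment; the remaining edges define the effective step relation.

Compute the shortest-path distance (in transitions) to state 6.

BFS to 6:
  Layer 0: {0}
  Layer 1: {2}
6 never appears.

Answer: UNREACHABLE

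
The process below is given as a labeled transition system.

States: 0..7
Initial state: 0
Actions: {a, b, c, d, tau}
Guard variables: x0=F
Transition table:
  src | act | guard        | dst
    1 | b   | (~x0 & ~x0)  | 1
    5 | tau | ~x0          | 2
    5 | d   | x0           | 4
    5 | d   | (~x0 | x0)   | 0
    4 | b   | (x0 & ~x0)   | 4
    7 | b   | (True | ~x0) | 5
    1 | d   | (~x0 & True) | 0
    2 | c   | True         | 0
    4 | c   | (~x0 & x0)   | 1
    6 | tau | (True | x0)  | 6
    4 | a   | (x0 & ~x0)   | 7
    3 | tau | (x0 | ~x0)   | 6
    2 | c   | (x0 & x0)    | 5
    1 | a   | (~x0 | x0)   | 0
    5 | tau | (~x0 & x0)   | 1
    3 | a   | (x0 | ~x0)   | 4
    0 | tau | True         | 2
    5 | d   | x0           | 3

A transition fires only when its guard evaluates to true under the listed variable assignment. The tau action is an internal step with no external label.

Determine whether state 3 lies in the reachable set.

Answer: UNREACHABLE

Analysis:
11 transition(s) survive guard evaluation.
L0 = {0}
L1 = {2}  total {0,2}
Reachable = {0,2}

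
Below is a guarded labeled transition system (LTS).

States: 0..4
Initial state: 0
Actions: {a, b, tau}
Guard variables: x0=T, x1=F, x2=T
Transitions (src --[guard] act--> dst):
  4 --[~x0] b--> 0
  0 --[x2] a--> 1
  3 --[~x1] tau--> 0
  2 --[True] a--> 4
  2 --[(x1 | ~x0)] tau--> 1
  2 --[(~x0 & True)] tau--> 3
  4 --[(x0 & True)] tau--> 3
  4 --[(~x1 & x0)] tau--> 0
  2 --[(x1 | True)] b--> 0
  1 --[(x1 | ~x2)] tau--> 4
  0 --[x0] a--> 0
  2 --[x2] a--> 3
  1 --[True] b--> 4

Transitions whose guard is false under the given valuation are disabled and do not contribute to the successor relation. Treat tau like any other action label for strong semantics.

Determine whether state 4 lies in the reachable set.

9 transition(s) survive guard evaluation.
L0 = {0}
L1 = {1}  cumulative {0,1}
L2 = {4}  cumulative {0,1,4}
L3 = {3}  cumulative {0,1,3,4}
Reach set: {0,1,3,4}
trace reaching 4: a·b

Answer: REACHABLE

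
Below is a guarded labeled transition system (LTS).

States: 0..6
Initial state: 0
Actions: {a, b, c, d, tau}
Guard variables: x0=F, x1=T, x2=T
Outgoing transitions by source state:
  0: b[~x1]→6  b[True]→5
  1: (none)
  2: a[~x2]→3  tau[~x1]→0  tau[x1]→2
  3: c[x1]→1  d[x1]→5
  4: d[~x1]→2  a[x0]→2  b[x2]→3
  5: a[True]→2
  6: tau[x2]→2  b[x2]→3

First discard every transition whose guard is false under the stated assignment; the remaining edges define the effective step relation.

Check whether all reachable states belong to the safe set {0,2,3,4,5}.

Safe = {0,2,3,4,5}
R = {0,2,5}
  0: ✓
  2: ✓
  5: ✓

Answer: INVARIANT HOLDS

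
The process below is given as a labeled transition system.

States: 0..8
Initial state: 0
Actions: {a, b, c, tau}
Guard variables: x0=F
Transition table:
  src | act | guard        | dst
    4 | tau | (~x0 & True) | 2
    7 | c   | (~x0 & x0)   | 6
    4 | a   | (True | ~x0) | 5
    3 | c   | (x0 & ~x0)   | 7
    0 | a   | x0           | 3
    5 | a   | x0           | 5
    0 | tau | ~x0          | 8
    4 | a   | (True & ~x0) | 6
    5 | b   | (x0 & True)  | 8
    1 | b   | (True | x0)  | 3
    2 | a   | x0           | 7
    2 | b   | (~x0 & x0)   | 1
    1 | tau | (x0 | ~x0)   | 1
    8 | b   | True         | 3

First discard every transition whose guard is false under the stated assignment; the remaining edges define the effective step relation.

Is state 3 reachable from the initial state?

After dropping false guards: 7 live edges.
L0 = {0}
L1 = {8}  now seen {0,8}
L2 = {3}  now seen {0,3,8}
Reachable = {0,3,8}
witness 3: tau·b

Answer: REACHABLE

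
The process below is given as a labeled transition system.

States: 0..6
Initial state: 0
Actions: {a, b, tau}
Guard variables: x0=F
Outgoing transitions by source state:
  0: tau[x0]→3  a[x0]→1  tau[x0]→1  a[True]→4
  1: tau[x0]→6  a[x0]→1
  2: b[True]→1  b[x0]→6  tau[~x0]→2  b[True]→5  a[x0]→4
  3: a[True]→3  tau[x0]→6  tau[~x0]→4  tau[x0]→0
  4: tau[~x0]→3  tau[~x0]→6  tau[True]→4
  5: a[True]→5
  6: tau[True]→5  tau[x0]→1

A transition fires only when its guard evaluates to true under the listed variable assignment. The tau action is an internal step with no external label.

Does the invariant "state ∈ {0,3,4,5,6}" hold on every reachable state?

Answer: INVARIANT HOLDS

Trace:
Safe = {0,3,4,5,6}
Reach set: {0,3,4,5,6}
  0: ✓
  3: ✓
  4: ✓
  5: ✓
  6: ✓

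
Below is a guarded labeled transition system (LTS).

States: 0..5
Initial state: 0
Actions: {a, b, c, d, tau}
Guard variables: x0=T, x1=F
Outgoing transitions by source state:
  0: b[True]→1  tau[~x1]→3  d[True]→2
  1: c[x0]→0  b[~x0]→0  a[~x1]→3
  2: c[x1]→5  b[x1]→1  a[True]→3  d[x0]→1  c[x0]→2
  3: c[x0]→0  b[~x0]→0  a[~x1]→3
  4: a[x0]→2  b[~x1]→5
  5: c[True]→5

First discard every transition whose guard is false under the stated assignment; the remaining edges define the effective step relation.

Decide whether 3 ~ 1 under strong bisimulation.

Answer: BISIMILAR

Analysis:
Compute ~ classes (split until stable):
  π0 = {{0,1,2,3,4,5}}
  π1 = {{0},{1,3},{2},{4},{5}}
Fixed point at round 2; 5 class(es).
3∈{1,3}, 1∈{1,3}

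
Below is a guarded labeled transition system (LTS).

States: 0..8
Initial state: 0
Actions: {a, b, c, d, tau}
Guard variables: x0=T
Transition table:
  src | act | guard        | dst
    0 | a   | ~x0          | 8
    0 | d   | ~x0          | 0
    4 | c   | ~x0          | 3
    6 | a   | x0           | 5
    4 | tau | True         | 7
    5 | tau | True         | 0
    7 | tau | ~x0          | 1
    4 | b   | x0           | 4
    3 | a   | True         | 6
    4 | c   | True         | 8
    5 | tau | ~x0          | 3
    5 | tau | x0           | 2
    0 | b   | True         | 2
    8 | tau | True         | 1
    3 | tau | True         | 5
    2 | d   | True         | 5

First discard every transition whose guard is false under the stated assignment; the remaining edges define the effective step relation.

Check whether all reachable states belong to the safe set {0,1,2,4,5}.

Answer: INVARIANT HOLDS

Working:
Safe = {0,1,2,4,5}
Reach set: {0,2,5}
  0: ok
  2: ok
  5: ok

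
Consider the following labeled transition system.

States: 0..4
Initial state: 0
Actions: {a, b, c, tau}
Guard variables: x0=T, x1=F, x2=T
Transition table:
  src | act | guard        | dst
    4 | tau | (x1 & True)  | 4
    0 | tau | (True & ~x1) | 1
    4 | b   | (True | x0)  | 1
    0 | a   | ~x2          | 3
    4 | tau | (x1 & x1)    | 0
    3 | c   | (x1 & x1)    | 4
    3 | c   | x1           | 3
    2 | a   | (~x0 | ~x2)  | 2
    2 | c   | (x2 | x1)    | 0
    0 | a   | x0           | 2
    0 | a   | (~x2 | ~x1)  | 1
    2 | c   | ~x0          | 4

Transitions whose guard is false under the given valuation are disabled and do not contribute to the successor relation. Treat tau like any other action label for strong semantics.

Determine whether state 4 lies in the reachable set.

After dropping false guards: 5 live edges.
L0 = {0}
L1 = {1,2}  total {0,1,2}
Reach set: {0,1,2}

Answer: UNREACHABLE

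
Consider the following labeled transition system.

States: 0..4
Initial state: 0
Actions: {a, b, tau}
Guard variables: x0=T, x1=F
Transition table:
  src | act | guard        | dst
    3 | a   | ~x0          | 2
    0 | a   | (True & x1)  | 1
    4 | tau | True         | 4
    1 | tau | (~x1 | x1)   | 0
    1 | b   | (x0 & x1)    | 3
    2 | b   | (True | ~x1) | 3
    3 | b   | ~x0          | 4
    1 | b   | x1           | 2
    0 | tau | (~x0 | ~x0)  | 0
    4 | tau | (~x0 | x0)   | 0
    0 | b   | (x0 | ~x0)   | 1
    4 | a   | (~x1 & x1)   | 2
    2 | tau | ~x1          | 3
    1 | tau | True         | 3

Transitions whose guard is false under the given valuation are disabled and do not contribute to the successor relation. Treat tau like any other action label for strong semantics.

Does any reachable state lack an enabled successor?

Reach set: {0,1,3}
  0: b→1  [deg 1]
  1: tau→0  tau→3  [deg 2]
  3: ∅  [no exit]
trace reaching 3: b·tau

Answer: DEADLOCK at state 3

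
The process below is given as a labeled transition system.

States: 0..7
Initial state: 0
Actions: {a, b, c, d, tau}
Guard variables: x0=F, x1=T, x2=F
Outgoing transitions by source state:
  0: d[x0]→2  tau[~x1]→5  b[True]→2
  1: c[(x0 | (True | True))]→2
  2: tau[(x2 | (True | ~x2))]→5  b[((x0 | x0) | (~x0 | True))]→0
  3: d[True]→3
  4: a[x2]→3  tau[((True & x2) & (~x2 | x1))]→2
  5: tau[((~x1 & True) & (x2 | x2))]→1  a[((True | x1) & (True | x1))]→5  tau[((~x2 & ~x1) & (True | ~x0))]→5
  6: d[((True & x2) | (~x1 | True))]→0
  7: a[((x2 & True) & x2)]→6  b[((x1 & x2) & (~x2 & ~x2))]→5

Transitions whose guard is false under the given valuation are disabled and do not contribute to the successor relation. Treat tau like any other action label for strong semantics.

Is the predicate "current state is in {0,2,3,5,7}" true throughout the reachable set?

Inv-set: {0,2,3,5,7}
Reach set: {0,2,5}
  0: safe
  2: safe
  5: safe

Answer: INVARIANT HOLDS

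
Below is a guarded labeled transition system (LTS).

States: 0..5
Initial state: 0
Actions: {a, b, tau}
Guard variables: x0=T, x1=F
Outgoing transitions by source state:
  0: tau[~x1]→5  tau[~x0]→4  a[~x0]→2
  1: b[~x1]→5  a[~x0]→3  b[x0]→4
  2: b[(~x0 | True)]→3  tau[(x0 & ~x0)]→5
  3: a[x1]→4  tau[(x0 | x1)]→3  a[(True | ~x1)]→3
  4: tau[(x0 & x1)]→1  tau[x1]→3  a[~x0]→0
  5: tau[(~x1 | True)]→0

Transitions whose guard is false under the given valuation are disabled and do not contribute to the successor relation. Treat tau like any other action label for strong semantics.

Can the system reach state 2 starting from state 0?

Answer: UNREACHABLE

Working:
7 transition(s) survive guard evaluation.
Layer 0: {0}
Layer 1: {5}  total {0,5}
Reachable = {0,5}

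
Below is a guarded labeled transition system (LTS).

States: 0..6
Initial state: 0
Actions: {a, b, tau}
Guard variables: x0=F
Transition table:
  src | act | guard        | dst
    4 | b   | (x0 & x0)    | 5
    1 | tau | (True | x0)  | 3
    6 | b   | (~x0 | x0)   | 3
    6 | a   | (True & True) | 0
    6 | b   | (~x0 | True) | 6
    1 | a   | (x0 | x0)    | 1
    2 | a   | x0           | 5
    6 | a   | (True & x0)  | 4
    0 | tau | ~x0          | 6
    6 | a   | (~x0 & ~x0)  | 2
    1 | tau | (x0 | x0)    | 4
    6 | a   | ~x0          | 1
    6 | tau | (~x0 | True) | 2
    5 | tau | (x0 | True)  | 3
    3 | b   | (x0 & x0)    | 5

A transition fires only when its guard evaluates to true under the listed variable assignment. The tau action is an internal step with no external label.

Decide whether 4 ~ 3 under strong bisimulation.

Answer: BISIMILAR

Working:
Compute ~ classes (split until stable):
  P[0] = {{0,1,2,3,4,5,6}}
  P[1] = {{0,1,5},{2,3,4},{6}}
  P[2] = {{0},{1,5},{2,3,4},{6}}
Fixed point at round 3; 4 class(es).
[4]={2,3,4}  [3]={2,3,4}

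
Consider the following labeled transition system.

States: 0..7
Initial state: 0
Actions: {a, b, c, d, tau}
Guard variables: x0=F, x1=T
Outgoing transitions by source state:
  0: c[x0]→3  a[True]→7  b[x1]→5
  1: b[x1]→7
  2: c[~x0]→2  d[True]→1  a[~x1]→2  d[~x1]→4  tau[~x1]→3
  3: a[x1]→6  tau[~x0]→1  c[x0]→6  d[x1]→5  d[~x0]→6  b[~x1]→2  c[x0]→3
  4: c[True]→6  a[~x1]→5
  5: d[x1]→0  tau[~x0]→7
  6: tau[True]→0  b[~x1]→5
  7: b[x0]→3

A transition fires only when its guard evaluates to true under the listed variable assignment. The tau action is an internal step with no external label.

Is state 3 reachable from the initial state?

Answer: UNREACHABLE

Working:
After dropping false guards: 13 live edges.
Layer 0: {0}
Layer 1: {5,7}  total {0,5,7}
Reachable = {0,5,7}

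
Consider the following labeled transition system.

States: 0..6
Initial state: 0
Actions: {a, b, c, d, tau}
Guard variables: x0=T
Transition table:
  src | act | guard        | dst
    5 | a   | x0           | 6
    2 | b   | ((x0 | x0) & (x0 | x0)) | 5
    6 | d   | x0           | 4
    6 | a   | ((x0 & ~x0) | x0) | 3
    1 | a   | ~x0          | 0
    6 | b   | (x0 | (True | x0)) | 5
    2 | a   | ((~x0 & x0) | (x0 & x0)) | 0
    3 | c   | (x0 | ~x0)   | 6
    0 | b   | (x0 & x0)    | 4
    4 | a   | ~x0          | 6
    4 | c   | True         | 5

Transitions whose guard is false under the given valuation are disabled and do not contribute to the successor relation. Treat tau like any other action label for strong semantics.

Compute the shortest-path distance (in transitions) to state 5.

Answer: 2

Analysis:
Layered search for 5:
  depth 0: {0}
  depth 1: {4}
  depth 2: {5}
first hit 5 at d=2 via b·c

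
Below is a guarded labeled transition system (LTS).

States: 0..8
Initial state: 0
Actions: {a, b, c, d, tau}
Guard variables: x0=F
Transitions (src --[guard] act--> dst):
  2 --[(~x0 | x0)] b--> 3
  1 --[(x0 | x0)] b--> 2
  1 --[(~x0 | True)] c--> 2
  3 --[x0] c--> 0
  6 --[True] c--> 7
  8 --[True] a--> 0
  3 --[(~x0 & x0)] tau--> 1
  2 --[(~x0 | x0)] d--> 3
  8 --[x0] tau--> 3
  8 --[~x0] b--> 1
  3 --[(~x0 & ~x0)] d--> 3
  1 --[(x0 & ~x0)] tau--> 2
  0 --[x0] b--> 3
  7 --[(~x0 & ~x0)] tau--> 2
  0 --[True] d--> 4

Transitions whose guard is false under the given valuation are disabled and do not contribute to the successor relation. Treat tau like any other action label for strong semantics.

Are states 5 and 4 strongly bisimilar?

Answer: BISIMILAR

Trace:
Refine partition for ~:
  π0 = {{0,1,2,3,4,5,6,7,8}}
  π1 = {{0,3},{1,6},{2},{4,5},{7},{8}}
  π2 = {{0},{1},{2},{3},{4,5},{6},{7},{8}}
8 equivalence class(es) (converged in 3)
class of 5: {4,5}; class of 4: {4,5}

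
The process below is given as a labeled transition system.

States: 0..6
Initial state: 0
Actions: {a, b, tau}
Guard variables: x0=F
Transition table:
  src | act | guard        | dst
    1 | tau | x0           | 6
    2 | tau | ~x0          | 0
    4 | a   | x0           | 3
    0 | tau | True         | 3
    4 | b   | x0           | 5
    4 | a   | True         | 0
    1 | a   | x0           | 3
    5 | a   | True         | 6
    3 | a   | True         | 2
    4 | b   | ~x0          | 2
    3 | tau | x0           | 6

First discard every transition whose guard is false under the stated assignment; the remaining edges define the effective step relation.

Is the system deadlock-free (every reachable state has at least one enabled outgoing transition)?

Answer: DEADLOCK-FREE

Working:
Reach set: {0,2,3}
  0: tau→3  [1 out]
  2: tau→0  [1 out]
  3: a→2  [1 out]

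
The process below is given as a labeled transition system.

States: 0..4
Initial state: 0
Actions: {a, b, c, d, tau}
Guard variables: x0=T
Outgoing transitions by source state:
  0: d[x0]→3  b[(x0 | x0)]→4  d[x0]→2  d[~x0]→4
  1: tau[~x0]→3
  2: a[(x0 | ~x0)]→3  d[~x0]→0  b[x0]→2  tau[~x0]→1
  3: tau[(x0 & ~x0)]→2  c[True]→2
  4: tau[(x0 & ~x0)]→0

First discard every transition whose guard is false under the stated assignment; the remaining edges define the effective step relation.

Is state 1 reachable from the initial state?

6 transition(s) survive guard evaluation.
depth 0: {0}
depth 1: {2,3,4}  total {0,2,3,4}
Reachable = {0,2,3,4}

Answer: UNREACHABLE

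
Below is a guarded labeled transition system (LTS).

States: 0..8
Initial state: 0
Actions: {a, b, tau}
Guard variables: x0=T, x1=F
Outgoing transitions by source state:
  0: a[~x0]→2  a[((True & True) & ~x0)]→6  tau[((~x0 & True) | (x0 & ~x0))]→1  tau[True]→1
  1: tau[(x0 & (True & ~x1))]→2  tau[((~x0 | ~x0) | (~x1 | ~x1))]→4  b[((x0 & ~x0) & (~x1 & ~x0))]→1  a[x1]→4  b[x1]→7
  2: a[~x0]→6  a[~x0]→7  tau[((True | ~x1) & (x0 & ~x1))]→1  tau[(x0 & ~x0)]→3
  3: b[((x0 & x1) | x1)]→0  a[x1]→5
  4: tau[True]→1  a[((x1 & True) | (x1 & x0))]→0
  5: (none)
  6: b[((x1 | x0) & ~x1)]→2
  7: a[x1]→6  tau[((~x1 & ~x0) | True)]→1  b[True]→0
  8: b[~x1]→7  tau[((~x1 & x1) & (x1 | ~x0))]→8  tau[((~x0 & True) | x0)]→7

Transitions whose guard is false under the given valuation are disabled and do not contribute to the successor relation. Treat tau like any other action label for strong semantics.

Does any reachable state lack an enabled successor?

Reach set: {0,1,2,4}
  0: tau→1  [1 out]
  1: tau→2  tau→4  [2 out]
  2: tau→1  [1 out]
  4: tau→1  [1 out]

Answer: DEADLOCK-FREE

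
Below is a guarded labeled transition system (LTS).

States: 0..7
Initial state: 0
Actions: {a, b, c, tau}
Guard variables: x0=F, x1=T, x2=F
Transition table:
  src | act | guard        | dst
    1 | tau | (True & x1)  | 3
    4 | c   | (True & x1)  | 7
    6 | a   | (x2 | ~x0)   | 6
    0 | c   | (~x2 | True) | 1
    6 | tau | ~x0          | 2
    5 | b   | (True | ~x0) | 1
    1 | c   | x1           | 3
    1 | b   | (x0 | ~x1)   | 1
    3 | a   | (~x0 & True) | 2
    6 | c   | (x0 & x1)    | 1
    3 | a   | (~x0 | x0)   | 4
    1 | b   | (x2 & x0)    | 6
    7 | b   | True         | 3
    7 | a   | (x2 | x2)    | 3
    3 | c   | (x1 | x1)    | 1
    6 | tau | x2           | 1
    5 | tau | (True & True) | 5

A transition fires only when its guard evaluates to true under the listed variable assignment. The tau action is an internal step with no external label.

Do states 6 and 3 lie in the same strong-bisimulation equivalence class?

Compute ~ classes (split until stable):
  round 0: {{0,1,2,3,4,5,6,7}}
  round 1: {{0,4},{1},{2},{3},{5},{6},{7}}
  round 2: {{0},{1},{2},{3},{4},{5},{6},{7}}
stable after 3 split(s): 8 block(s)
6∈{6}, 3∈{3}

Answer: NOT BISIMILAR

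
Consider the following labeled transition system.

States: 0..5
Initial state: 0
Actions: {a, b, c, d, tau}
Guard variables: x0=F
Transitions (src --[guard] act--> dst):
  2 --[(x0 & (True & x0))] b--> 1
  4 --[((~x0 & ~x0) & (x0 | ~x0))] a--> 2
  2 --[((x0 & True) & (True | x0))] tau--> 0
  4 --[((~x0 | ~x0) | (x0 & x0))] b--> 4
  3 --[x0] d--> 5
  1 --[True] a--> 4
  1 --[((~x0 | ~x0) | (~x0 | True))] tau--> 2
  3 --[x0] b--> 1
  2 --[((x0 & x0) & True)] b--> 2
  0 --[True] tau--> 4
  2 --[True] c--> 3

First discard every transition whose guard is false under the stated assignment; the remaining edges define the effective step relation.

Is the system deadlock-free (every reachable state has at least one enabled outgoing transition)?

R = {0,2,3,4}
  0: tau→4  [1 exit(s)]
  2: c→3  [1 exit(s)]
  3: ∅  [deadlock]
  4: a→2  b→4  [2 exit(s)]
trace reaching 3: tau·a·c

Answer: DEADLOCK at state 3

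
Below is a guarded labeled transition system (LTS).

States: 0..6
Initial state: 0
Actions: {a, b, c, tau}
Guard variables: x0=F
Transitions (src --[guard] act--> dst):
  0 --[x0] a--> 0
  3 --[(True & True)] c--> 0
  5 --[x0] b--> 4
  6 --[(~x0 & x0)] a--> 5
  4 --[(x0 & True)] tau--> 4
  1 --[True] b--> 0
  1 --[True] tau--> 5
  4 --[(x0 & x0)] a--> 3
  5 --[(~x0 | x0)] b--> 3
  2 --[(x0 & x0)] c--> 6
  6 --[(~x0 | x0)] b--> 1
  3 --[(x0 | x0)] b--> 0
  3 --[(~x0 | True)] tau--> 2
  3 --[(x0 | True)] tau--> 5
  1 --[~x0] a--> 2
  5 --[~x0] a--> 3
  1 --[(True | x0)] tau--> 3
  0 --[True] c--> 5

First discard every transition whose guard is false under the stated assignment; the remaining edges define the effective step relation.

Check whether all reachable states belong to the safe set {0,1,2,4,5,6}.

Answer: INVARIANT VIOLATED at state 3

Analysis:
Inv-set: {0,1,2,4,5,6}
Reach set: {0,2,3,5}
  0: ok
  2: ok
  3: VIOLATES
  5: ok
witness against invariant: c·b → 3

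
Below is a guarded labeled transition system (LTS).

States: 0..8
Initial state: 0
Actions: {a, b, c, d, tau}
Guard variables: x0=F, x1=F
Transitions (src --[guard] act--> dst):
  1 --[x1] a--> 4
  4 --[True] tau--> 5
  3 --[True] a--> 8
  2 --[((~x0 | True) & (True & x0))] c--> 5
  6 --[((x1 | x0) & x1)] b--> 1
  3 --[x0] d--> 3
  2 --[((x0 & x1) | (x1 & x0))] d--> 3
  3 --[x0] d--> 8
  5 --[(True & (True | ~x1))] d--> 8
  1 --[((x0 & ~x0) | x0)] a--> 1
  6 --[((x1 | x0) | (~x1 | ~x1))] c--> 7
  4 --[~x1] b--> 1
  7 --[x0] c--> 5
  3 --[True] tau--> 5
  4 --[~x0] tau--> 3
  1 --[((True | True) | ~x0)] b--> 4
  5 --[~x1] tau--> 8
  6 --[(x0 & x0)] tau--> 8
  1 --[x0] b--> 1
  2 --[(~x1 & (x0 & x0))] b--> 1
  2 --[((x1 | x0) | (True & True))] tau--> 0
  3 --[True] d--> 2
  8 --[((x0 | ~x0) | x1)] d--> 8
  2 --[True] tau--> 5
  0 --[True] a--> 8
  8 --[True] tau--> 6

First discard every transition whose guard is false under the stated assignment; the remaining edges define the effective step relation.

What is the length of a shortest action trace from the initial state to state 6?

Answer: 2

Trace:
BFS to 6:
  Layer 0: {0}
  Layer 1: {8}
  Layer 2: {6}
depth(6)=2, e.g. a·tau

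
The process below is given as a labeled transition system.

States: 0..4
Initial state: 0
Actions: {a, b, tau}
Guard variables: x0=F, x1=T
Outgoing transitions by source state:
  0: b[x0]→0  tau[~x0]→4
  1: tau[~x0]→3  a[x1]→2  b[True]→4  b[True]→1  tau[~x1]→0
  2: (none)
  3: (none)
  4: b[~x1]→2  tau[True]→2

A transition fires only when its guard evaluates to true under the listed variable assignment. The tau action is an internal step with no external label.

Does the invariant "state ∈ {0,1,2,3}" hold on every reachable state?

Answer: INVARIANT VIOLATED at state 4

Analysis:
Allowed set {0,1,2,3}
Reachable = {0,2,4}
  0: ok
  2: ok
  4: ✗ unsafe
counterexample path to 4: tau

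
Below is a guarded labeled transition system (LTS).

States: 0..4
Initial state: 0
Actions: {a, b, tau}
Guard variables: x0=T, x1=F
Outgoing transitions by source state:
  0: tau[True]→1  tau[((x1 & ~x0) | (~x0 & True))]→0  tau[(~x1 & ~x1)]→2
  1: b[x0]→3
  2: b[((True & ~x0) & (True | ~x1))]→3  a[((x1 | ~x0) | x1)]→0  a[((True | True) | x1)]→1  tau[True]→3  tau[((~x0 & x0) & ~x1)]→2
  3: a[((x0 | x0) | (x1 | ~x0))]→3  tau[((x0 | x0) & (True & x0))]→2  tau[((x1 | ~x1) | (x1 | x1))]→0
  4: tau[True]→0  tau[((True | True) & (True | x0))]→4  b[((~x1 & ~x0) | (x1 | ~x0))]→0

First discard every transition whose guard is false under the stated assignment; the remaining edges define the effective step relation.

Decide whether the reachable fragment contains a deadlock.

Answer: DEADLOCK-FREE

Analysis:
R = {0,1,2,3}
  0: tau→1  tau→2  [deg 2]
  1: b→3  [deg 1]
  2: a→1  tau→3  [deg 2]
  3: a→3  tau→0  tau→2  [deg 3]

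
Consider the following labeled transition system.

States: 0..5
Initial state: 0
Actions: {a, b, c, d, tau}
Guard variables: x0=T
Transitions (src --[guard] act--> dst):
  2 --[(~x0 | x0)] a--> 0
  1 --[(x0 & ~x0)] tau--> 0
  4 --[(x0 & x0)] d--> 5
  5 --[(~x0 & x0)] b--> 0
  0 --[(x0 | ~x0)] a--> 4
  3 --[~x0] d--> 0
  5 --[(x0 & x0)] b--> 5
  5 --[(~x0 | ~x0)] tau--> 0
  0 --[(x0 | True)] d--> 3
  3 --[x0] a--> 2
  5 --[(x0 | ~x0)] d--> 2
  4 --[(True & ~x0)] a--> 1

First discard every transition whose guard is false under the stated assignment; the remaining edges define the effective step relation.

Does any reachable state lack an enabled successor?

R = {0,2,3,4,5}
  0: a→4  d→3  [2 exit(s)]
  2: a→0  [1 exit(s)]
  3: a→2  [1 exit(s)]
  4: d→5  [1 exit(s)]
  5: b→5  d→2  [2 exit(s)]

Answer: DEADLOCK-FREE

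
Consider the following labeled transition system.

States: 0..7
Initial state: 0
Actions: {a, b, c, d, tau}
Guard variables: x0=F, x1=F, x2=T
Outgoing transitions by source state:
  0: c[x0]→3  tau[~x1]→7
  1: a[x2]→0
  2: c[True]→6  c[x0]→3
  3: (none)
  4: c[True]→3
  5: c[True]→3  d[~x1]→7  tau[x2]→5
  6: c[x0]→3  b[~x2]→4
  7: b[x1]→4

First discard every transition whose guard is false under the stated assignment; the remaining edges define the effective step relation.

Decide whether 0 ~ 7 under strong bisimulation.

Refine partition for ~:
  round 0: {{0,1,2,3,4,5,6,7}}
  round 1: {{0},{1},{2,4},{3,6,7},{5}}
5 equivalence class(es) (converged in 2)
0∈{0}, 7∈{3,6,7}

Answer: NOT BISIMILAR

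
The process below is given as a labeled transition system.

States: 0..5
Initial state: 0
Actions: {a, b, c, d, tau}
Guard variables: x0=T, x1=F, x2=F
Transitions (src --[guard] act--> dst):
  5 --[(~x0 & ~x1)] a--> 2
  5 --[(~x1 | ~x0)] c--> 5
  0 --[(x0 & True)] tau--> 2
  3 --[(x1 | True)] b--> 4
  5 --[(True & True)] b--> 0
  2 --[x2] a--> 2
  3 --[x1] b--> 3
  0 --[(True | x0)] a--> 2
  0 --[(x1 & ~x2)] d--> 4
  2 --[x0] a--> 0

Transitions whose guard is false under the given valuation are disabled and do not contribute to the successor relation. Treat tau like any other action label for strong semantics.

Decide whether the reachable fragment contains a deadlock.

Reachable = {0,2}
  0: a→2  tau→2  [2 exit(s)]
  2: a→0  [1 exit(s)]

Answer: DEADLOCK-FREE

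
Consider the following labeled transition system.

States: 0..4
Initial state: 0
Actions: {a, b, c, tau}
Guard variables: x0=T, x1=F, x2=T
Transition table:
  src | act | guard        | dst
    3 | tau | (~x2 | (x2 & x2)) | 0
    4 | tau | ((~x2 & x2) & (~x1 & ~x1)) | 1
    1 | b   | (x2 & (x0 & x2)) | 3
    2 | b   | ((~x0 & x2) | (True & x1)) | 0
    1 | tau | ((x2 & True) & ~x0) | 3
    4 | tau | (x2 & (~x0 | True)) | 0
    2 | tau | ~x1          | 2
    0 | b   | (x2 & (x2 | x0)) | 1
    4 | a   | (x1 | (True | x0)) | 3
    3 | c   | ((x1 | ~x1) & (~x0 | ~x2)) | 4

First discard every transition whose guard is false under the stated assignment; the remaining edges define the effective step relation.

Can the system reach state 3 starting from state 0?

After dropping false guards: 6 live edges.
L0 = {0}
L1 = {1}  now seen {0,1}
L2 = {3}  now seen {0,1,3}
Reachable = {0,1,3}
Path to 3: b·b

Answer: REACHABLE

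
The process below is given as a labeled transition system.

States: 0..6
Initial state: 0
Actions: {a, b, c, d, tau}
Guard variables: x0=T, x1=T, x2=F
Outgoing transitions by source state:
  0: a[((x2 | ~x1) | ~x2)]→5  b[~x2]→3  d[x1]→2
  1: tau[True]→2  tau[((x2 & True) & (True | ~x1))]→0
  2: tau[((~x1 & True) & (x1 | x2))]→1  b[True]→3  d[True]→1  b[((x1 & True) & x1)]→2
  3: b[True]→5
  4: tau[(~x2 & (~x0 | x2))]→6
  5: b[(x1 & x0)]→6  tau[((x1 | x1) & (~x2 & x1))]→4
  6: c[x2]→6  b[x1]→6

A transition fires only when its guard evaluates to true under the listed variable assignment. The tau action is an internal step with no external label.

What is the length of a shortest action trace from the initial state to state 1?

Layered search for 1:
  Layer 0: {0}
  Layer 1: {2,3,5}
  Layer 2: {1,4,6}
1 enters at depth 2; path d·d

Answer: 2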